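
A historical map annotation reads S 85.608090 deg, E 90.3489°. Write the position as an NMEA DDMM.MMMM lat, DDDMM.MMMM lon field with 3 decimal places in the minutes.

8536.485,S / 09020.934,E

Lat: 85° + 0.608090 × 60 = 85° 36.48540′
Longitude: 90° + 0.348900 × 60 = 90° 20.93400′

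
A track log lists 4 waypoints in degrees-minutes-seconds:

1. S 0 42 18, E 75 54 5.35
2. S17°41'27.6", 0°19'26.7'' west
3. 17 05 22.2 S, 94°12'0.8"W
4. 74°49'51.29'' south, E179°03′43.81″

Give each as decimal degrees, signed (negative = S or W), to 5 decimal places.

1. -0.70500, 75.90149
2. -17.69100, -0.32408
3. -17.08950, -94.20022
4. -74.83091, 179.06217

Point 1:
  φ: 42′ + 18″ = 42.30000′; 0 + 42.30000/60 = 0.705000
  hemisphere S, so the sign is −
  λ: 75° + 54/60 + 5.35/3600 = 75 + 0.900000 + 0.001486 = 75.901486
  E → positive
Point 2:
  Latitude: 41′ + 27.6″ = 41.46000′; 17 + 41.46000/60 = 17.691000
  hemisphere S, so the sign is −
  λ: 19′ + 26.7″ = 19.44500′; 0 + 19.44500/60 = 0.324083
  hemisphere W, so the sign is −
Point 3:
  Lat: 5′ + 22.2″ = 5.37000′; 17 + 5.37000/60 = 17.089500
  hemisphere S, so the sign is −
  λ: 94 + 12/60 + 0.8/3600 = 94.200222
  W ⇒ negate
Point 4:
  φ: 74 + 49/60 + 51.29/3600 = 74.830914
  S → negative
  Lon: 3′ + 43.81″ = 3.73017′; 179 + 3.73017/60 = 179.062169
  E → positive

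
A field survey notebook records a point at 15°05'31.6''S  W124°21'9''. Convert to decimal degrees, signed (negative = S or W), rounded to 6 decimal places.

Latitude: 15 + 5/60 + 31.6/3600 = 15.0921111
S → negative
λ: 124 + 21/60 + 9/3600 = 124.3525000
W ⇒ negate

-15.092111, -124.352500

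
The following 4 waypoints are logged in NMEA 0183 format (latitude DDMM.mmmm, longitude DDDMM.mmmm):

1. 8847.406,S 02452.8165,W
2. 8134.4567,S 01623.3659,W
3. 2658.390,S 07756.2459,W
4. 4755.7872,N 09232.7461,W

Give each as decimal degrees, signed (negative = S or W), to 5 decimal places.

1. -88.79010, -24.88028
2. -81.57428, -16.38943
3. -26.97317, -77.93743
4. 47.92979, -92.54577

Point 1:
  φ: split at 2 digits → 88° and 47.406′; 88 + 47.406/60 = 88.790100
  hemisphere S, so the sign is −
  Longitude: degrees = first 3 digits = 24, minutes = 52.8165; 24 + 52.8165/60 = 24.880275
  W → negative
Point 2:
  Latitude: degrees = first 2 digits = 81, minutes = 34.4567; 81 + 34.4567/60 = 81.574278
  S ⇒ negate
  Longitude: split at 3 digits → 016° and 23.3659′; 16 + 23.3659/60 = 16.389432
  hemisphere W, so the sign is −
Point 3:
  Lat: split at 2 digits → 26° and 58.39′; 26 + 58.39/60 = 26.973167
  S → negative
  Longitude: split at 3 digits → 077° and 56.2459′; 77 + 56.2459/60 = 77.937432
  hemisphere W, so the sign is −
Point 4:
  φ: degrees = first 2 digits = 47, minutes = 55.7872; 47 + 55.7872/60 = 47.929787
  N → positive
  Lon: split at 3 digits → 092° and 32.7461′; 92 + 32.7461/60 = 92.545768
  W → negative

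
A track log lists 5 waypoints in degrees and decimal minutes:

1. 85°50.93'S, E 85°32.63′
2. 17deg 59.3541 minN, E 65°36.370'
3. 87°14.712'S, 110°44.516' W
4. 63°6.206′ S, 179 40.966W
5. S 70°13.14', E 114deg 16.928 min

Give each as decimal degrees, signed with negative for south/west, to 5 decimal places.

1. -85.84883, 85.54383
2. 17.98924, 65.60617
3. -87.24520, -110.74193
4. -63.10343, -179.68277
5. -70.21900, 114.28213

Point 1:
  φ: 50.93′ = 0.848833°; total 85.848833
  S ⇒ negate
  Lon: 32.63′ = 0.543833°; total 85.543833
  E ⇒ keep positive
Point 2:
  Latitude: 17 + 59.3541/60 = 17.989235
  N ⇒ keep positive
  Lon: 65 + 36.37/60 = 65.606167
  E → positive
Point 3:
  Lat: 14.712′ = 0.245200°; total 87.245200
  S → negative
  Longitude: 44.516′ = 0.741933°; total 110.741933
  W → negative
Point 4:
  Latitude: 63 + 6.206/60 = 63.103433
  S → negative
  Lon: 40.966′ = 0.682767°; total 179.682767
  W ⇒ negate
Point 5:
  φ: 70 + 13.14/60 = 70.219000
  S → negative
  λ: 114 + 16.928/60 = 114.282133
  E ⇒ keep positive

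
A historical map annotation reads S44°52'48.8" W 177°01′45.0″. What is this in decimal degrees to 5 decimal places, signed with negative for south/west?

Latitude: 44 + 52/60 + 48.8/3600 = 44.880222
hemisphere S, so the sign is −
Longitude: 1′ + 45″ = 1.75000′; 177 + 1.75000/60 = 177.029167
W → negative

-44.88022, -177.02917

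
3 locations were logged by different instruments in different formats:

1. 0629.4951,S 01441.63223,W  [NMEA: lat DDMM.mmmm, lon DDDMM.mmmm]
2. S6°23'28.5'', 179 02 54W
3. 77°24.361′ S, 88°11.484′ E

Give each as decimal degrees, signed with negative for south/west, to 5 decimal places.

1. -6.49159, -14.69387
2. -6.39125, -179.04833
3. -77.40602, 88.19140

Point 1:
  Latitude: split at 2 digits → 06° and 29.4951′; 6 + 29.4951/60 = 6.491585
  S → negative
  Longitude: degrees = first 3 digits = 14, minutes = 41.63223; 14 + 41.63223/60 = 14.693871
  hemisphere W, so the sign is −
Point 2:
  φ: 6° + 23/60 + 28.5/3600 = 6 + 0.383333 + 0.007917 = 6.391250
  S → negative
  λ: 179° + 2/60 + 54/3600 = 179 + 0.033333 + 0.015000 = 179.048333
  W ⇒ negate
Point 3:
  Lat: 77 + 24.361/60 = 77.406017
  S ⇒ negate
  λ: 11.484′ = 0.191400°; total 88.191400
  E → positive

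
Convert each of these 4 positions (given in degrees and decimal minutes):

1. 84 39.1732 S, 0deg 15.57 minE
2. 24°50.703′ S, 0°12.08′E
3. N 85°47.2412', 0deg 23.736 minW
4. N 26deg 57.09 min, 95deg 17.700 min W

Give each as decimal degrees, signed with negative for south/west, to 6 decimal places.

1. -84.652887, 0.259500
2. -24.845050, 0.201333
3. 85.787353, -0.395600
4. 26.951500, -95.295000

Point 1:
  Latitude: 84 + 39.1732/60 = 84.6528867
  hemisphere S, so the sign is −
  Longitude: 0 + 15.57/60 = 0.2595000
  E → positive
Point 2:
  Lat: 24 + 50.703/60 = 24.8450500
  hemisphere S, so the sign is −
  Longitude: 0 + 12.08/60 = 0.2013333
  E → positive
Point 3:
  φ: 85 + 47.2412/60 = 85.7873533
  N ⇒ keep positive
  λ: 0 + 23.736/60 = 0.3956000
  W → negative
Point 4:
  φ: 57.09′ = 0.951500°; total 26.9515000
  N → positive
  Longitude: 17.7′ = 0.295000°; total 95.2950000
  hemisphere W, so the sign is −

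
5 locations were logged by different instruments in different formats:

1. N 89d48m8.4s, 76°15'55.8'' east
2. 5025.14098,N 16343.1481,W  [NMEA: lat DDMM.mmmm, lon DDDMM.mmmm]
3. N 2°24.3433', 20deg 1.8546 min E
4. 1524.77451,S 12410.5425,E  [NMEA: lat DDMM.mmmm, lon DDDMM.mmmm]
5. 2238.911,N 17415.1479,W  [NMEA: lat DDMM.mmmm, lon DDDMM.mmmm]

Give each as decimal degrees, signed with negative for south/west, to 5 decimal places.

Point 1:
  Latitude: 48′ + 8.4″ = 48.14000′; 89 + 48.14000/60 = 89.802333
  N → positive
  Longitude: 15′ + 55.8″ = 15.93000′; 76 + 15.93000/60 = 76.265500
  E ⇒ keep positive
Point 2:
  Lat: degrees = first 2 digits = 50, minutes = 25.14098; 50 + 25.14098/60 = 50.419016
  N → positive
  Longitude: split at 3 digits → 163° and 43.1481′; 163 + 43.1481/60 = 163.719135
  W → negative
Point 3:
  φ: 24.3433′ = 0.405722°; total 2.405722
  N → positive
  Longitude: 20 + 1.8546/60 = 20.030910
  E ⇒ keep positive
Point 4:
  Lat: split at 2 digits → 15° and 24.77451′; 15 + 24.77451/60 = 15.412909
  S → negative
  Lon: split at 3 digits → 124° and 10.5425′; 124 + 10.5425/60 = 124.175708
  E → positive
Point 5:
  Lat: split at 2 digits → 22° and 38.911′; 22 + 38.911/60 = 22.648517
  N ⇒ keep positive
  Lon: split at 3 digits → 174° and 15.1479′; 174 + 15.1479/60 = 174.252465
  W ⇒ negate

1. 89.80233, 76.26550
2. 50.41902, -163.71914
3. 2.40572, 20.03091
4. -15.41291, 124.17571
5. 22.64852, -174.25247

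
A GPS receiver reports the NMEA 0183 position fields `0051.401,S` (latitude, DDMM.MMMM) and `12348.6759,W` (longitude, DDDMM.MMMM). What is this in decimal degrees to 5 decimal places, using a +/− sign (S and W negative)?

Lat: split at 2 digits → 00° and 51.401′; 0 + 51.401/60 = 0.856683
hemisphere S, so the sign is −
λ: split at 3 digits → 123° and 48.6759′; 123 + 48.6759/60 = 123.811265
W → negative

-0.85668, -123.81127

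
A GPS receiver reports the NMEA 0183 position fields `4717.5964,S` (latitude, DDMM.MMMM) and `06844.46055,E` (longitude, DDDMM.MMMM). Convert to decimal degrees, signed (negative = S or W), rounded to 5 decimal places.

-47.29327, 68.74101

φ: split at 2 digits → 47° and 17.5964′; 47 + 17.5964/60 = 47.293273
S → negative
λ: degrees = first 3 digits = 68, minutes = 44.46055; 68 + 44.46055/60 = 68.741009
E ⇒ keep positive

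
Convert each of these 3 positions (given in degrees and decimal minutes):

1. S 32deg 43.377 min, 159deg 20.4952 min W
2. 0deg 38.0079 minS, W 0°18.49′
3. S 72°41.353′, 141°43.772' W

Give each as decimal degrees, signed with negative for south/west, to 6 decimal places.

1. -32.722950, -159.341587
2. -0.633465, -0.308167
3. -72.689217, -141.729533

Point 1:
  Latitude: 32 + 43.377/60 = 32.7229500
  S ⇒ negate
  Longitude: 159 + 20.4952/60 = 159.3415867
  W → negative
Point 2:
  Lat: 0 + 38.0079/60 = 0.6334650
  hemisphere S, so the sign is −
  Longitude: 18.49′ = 0.308167°; total 0.3081667
  W ⇒ negate
Point 3:
  Latitude: 41.353′ = 0.689217°; total 72.6892167
  S → negative
  Longitude: 43.772′ = 0.729533°; total 141.7295333
  hemisphere W, so the sign is −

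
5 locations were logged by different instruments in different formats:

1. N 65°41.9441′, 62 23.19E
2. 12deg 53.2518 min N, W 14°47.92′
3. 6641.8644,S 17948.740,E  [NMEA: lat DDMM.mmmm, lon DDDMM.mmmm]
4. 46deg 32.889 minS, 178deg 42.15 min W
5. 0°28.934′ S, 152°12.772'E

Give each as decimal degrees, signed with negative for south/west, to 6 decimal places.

1. 65.699068, 62.386500
2. 12.887530, -14.798667
3. -66.697740, 179.812333
4. -46.548150, -178.702500
5. -0.482233, 152.212867

Point 1:
  φ: 41.9441′ = 0.699068°; total 65.6990683
  N ⇒ keep positive
  λ: 62 + 23.19/60 = 62.3865000
  E → positive
Point 2:
  φ: 53.2518′ = 0.887530°; total 12.8875300
  N ⇒ keep positive
  λ: 47.92′ = 0.798667°; total 14.7986667
  W → negative
Point 3:
  φ: degrees = first 2 digits = 66, minutes = 41.8644; 66 + 41.8644/60 = 66.6977400
  S → negative
  Longitude: degrees = first 3 digits = 179, minutes = 48.74; 179 + 48.74/60 = 179.8123333
  E ⇒ keep positive
Point 4:
  φ: 46 + 32.889/60 = 46.5481500
  hemisphere S, so the sign is −
  Lon: 42.15′ = 0.702500°; total 178.7025000
  W → negative
Point 5:
  φ: 0 + 28.934/60 = 0.4822333
  S → negative
  Lon: 12.772′ = 0.212867°; total 152.2128667
  E → positive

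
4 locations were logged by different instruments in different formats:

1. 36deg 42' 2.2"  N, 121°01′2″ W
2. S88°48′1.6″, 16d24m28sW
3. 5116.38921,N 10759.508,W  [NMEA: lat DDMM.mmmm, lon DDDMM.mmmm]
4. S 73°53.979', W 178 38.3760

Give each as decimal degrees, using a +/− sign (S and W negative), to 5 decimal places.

1. 36.70061, -121.01722
2. -88.80044, -16.40778
3. 51.27315, -107.99180
4. -73.89965, -178.63960

Point 1:
  Latitude: 42′ + 2.2″ = 42.03667′; 36 + 42.03667/60 = 36.700611
  N ⇒ keep positive
  Lon: 121 + 1/60 + 2/3600 = 121.017222
  W ⇒ negate
Point 2:
  Lat: 48′ + 1.6″ = 48.02667′; 88 + 48.02667/60 = 88.800444
  S → negative
  λ: 16° + 24/60 + 28/3600 = 16 + 0.400000 + 0.007778 = 16.407778
  hemisphere W, so the sign is −
Point 3:
  Lat: degrees = first 2 digits = 51, minutes = 16.38921; 51 + 16.38921/60 = 51.273154
  N → positive
  Lon: split at 3 digits → 107° and 59.508′; 107 + 59.508/60 = 107.991800
  W ⇒ negate
Point 4:
  Lat: 73 + 53.979/60 = 73.899650
  hemisphere S, so the sign is −
  Lon: 38.376′ = 0.639600°; total 178.639600
  W → negative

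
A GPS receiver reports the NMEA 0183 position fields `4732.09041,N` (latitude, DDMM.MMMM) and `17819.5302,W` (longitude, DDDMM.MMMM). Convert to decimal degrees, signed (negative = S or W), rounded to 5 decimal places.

47.53484, -178.32550

Latitude: degrees = first 2 digits = 47, minutes = 32.09041; 47 + 32.09041/60 = 47.534840
N ⇒ keep positive
Longitude: degrees = first 3 digits = 178, minutes = 19.5302; 178 + 19.5302/60 = 178.325503
W → negative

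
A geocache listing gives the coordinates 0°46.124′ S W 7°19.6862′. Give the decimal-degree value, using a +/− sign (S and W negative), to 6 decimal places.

-0.768733, -7.328103

Lat: 46.124′ = 0.768733°; total 0.7687333
hemisphere S, so the sign is −
Lon: 7 + 19.6862/60 = 7.3281033
W ⇒ negate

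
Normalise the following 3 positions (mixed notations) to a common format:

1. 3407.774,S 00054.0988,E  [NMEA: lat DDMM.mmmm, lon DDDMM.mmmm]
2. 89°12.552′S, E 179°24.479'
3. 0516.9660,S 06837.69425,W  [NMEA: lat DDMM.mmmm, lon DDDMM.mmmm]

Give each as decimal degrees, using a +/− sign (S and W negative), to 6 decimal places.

Point 1:
  Latitude: split at 2 digits → 34° and 7.774′; 34 + 7.774/60 = 34.1295667
  S → negative
  Longitude: degrees = first 3 digits = 0, minutes = 54.0988; 0 + 54.0988/60 = 0.9016467
  E → positive
Point 2:
  φ: 89 + 12.552/60 = 89.2092000
  S → negative
  Longitude: 24.479′ = 0.407983°; total 179.4079833
  E ⇒ keep positive
Point 3:
  φ: degrees = first 2 digits = 5, minutes = 16.966; 5 + 16.966/60 = 5.2827667
  hemisphere S, so the sign is −
  Longitude: split at 3 digits → 068° and 37.69425′; 68 + 37.69425/60 = 68.6282375
  W ⇒ negate

1. -34.129567, 0.901647
2. -89.209200, 179.407983
3. -5.282767, -68.628238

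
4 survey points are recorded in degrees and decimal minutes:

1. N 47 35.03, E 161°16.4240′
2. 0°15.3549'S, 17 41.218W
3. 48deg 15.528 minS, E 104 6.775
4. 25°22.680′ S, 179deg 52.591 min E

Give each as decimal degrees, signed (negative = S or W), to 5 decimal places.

1. 47.58383, 161.27373
2. -0.25592, -17.68697
3. -48.25880, 104.11292
4. -25.37800, 179.87652

Point 1:
  φ: 47 + 35.03/60 = 47.583833
  N ⇒ keep positive
  λ: 161 + 16.424/60 = 161.273733
  E → positive
Point 2:
  Lat: 0 + 15.3549/60 = 0.255915
  S → negative
  Longitude: 17 + 41.218/60 = 17.686967
  hemisphere W, so the sign is −
Point 3:
  Latitude: 48 + 15.528/60 = 48.258800
  hemisphere S, so the sign is −
  Lon: 104 + 6.775/60 = 104.112917
  E → positive
Point 4:
  Latitude: 22.68′ = 0.378000°; total 25.378000
  S → negative
  λ: 52.591′ = 0.876517°; total 179.876517
  E ⇒ keep positive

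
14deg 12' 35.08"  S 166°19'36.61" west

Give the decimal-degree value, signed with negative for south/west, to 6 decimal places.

-14.209744, -166.326836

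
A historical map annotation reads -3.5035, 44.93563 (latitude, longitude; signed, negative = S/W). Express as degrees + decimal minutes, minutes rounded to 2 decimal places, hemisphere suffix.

Latitude is negative → S; |value| = 3.503500
φ: fractional part 0.503500 → 30.2100 minutes
Lon: minutes = (44.935630 − 44) × 60 = 56.1378

3° 30.21′ S, 44° 56.14′ E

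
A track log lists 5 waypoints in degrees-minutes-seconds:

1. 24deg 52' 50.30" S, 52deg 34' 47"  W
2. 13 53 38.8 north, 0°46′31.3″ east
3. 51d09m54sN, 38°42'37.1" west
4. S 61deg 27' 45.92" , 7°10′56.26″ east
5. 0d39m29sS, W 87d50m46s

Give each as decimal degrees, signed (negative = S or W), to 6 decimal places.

Point 1:
  φ: 52′ + 50.3″ = 52.83833′; 24 + 52.83833/60 = 24.8806389
  hemisphere S, so the sign is −
  Lon: 52° + 34/60 + 47/3600 = 52 + 0.566667 + 0.013056 = 52.5797222
  W ⇒ negate
Point 2:
  φ: 13 + 53/60 + 38.8/3600 = 13.8941111
  N ⇒ keep positive
  Lon: 0 + 46/60 + 31.3/3600 = 0.7753611
  E → positive
Point 3:
  Lat: 51 + 9/60 + 54/3600 = 51.1650000
  N ⇒ keep positive
  Longitude: 38° + 42/60 + 37.1/3600 = 38 + 0.700000 + 0.010306 = 38.7103056
  W → negative
Point 4:
  Lat: 61° + 27/60 + 45.92/3600 = 61 + 0.450000 + 0.012756 = 61.4627556
  hemisphere S, so the sign is −
  λ: 7 + 10/60 + 56.26/3600 = 7.1822944
  E ⇒ keep positive
Point 5:
  φ: 0 + 39/60 + 29/3600 = 0.6580556
  S ⇒ negate
  λ: 87 + 50/60 + 46/3600 = 87.8461111
  hemisphere W, so the sign is −

1. -24.880639, -52.579722
2. 13.894111, 0.775361
3. 51.165000, -38.710306
4. -61.462756, 7.182294
5. -0.658056, -87.846111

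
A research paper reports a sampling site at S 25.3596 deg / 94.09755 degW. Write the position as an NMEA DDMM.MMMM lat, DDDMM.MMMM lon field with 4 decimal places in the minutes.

Latitude: fractional part 0.359600 → 21.576000 minutes
λ: 94° + 0.097550 × 60 = 94° 5.853000′

2521.5760,S / 09405.8530,W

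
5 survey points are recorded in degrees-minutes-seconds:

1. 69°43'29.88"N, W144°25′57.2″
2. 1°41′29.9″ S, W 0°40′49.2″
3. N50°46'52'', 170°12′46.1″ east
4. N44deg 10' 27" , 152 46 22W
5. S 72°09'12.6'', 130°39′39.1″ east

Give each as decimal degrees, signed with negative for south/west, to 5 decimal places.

1. 69.72497, -144.43256
2. -1.69164, -0.68033
3. 50.78111, 170.21281
4. 44.17417, -152.77278
5. -72.15350, 130.66086

Point 1:
  φ: 69° + 43/60 + 29.88/3600 = 69 + 0.716667 + 0.008300 = 69.724967
  N ⇒ keep positive
  λ: 25′ + 57.2″ = 25.95333′; 144 + 25.95333/60 = 144.432556
  hemisphere W, so the sign is −
Point 2:
  φ: 1 + 41/60 + 29.9/3600 = 1.691639
  hemisphere S, so the sign is −
  λ: 0 + 40/60 + 49.2/3600 = 0.680333
  W ⇒ negate
Point 3:
  φ: 46′ + 52″ = 46.86667′; 50 + 46.86667/60 = 50.781111
  N ⇒ keep positive
  λ: 170° + 12/60 + 46.1/3600 = 170 + 0.200000 + 0.012806 = 170.212806
  E ⇒ keep positive
Point 4:
  Latitude: 44° + 10/60 + 27/3600 = 44 + 0.166667 + 0.007500 = 44.174167
  N → positive
  Lon: 152° + 46/60 + 22/3600 = 152 + 0.766667 + 0.006111 = 152.772778
  W ⇒ negate
Point 5:
  Latitude: 72 + 9/60 + 12.6/3600 = 72.153500
  S ⇒ negate
  λ: 130 + 39/60 + 39.1/3600 = 130.660861
  E → positive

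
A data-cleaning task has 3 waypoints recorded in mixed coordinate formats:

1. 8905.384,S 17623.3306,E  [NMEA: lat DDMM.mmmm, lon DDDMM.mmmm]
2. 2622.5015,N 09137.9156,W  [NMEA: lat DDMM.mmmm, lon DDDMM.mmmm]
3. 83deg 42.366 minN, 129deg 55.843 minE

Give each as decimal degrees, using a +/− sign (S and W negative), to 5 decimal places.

1. -89.08973, 176.38884
2. 26.37503, -91.63193
3. 83.70610, 129.93072

Point 1:
  Lat: degrees = first 2 digits = 89, minutes = 5.384; 89 + 5.384/60 = 89.089733
  S → negative
  Lon: degrees = first 3 digits = 176, minutes = 23.3306; 176 + 23.3306/60 = 176.388843
  E → positive
Point 2:
  Lat: degrees = first 2 digits = 26, minutes = 22.5015; 26 + 22.5015/60 = 26.375025
  N ⇒ keep positive
  Longitude: split at 3 digits → 091° and 37.9156′; 91 + 37.9156/60 = 91.631927
  hemisphere W, so the sign is −
Point 3:
  φ: 83 + 42.366/60 = 83.706100
  N ⇒ keep positive
  Lon: 55.843′ = 0.930717°; total 129.930717
  E → positive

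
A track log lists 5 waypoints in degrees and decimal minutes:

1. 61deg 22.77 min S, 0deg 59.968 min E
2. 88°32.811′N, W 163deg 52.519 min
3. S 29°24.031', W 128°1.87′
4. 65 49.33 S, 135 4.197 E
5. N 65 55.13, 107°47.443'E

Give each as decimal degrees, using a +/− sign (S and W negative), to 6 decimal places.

1. -61.379500, 0.999467
2. 88.546850, -163.875317
3. -29.400517, -128.031167
4. -65.822167, 135.069950
5. 65.918833, 107.790717

Point 1:
  Latitude: 61 + 22.77/60 = 61.3795000
  S ⇒ negate
  Lon: 59.968′ = 0.999467°; total 0.9994667
  E → positive
Point 2:
  Latitude: 32.811′ = 0.546850°; total 88.5468500
  N → positive
  Longitude: 163 + 52.519/60 = 163.8753167
  W → negative
Point 3:
  Latitude: 29 + 24.031/60 = 29.4005167
  hemisphere S, so the sign is −
  Longitude: 1.87′ = 0.031167°; total 128.0311667
  W ⇒ negate
Point 4:
  Lat: 65 + 49.33/60 = 65.8221667
  S ⇒ negate
  Lon: 135 + 4.197/60 = 135.0699500
  E → positive
Point 5:
  Latitude: 65 + 55.13/60 = 65.9188333
  N → positive
  Lon: 47.443′ = 0.790717°; total 107.7907167
  E ⇒ keep positive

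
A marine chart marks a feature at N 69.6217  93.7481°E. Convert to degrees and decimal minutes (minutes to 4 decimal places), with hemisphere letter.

Lat: 69° + 0.621700 × 60 = 69° 37.302000′
λ: 93° + 0.748100 × 60 = 93° 44.886000′

69° 37.3020′ N, 93° 44.8860′ E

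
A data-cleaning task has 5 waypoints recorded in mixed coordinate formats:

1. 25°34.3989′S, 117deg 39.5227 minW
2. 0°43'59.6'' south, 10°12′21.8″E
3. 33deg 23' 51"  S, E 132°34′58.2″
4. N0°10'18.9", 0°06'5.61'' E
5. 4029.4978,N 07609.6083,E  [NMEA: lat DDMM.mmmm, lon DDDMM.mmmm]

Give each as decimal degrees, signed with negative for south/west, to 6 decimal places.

1. -25.573315, -117.658712
2. -0.733222, 10.206056
3. -33.397500, 132.582833
4. 0.171917, 0.101558
5. 40.491630, 76.160138

Point 1:
  Latitude: 25 + 34.3989/60 = 25.5733150
  S ⇒ negate
  Longitude: 39.5227′ = 0.658712°; total 117.6587117
  W ⇒ negate
Point 2:
  φ: 43′ + 59.6″ = 43.99333′; 0 + 43.99333/60 = 0.7332222
  S ⇒ negate
  Longitude: 10 + 12/60 + 21.8/3600 = 10.2060556
  E ⇒ keep positive
Point 3:
  φ: 33° + 23/60 + 51/3600 = 33 + 0.383333 + 0.014167 = 33.3975000
  S → negative
  Lon: 132 + 34/60 + 58.2/3600 = 132.5828333
  E → positive
Point 4:
  φ: 0° + 10/60 + 18.9/3600 = 0 + 0.166667 + 0.005250 = 0.1719167
  N ⇒ keep positive
  λ: 0 + 6/60 + 5.61/3600 = 0.1015583
  E → positive
Point 5:
  Latitude: split at 2 digits → 40° and 29.4978′; 40 + 29.4978/60 = 40.4916300
  N ⇒ keep positive
  λ: degrees = first 3 digits = 76, minutes = 9.6083; 76 + 9.6083/60 = 76.1601383
  E → positive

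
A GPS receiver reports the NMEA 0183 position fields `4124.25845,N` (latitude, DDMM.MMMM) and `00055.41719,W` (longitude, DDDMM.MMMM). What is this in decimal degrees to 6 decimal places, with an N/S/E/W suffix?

41.404308° N, 0.923620° W

φ: split at 2 digits → 41° and 24.25845′; 41 + 24.25845/60 = 41.4043075
Longitude: degrees = first 3 digits = 0, minutes = 55.41719; 0 + 55.41719/60 = 0.9236198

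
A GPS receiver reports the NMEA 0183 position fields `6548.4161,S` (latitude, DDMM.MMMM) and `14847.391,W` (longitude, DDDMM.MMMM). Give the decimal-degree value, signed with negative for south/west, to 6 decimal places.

-65.806935, -148.789850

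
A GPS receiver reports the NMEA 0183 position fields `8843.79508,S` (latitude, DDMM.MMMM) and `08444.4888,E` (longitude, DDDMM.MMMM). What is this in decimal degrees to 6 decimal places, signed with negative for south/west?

-88.729918, 84.741480

Latitude: split at 2 digits → 88° and 43.79508′; 88 + 43.79508/60 = 88.7299180
hemisphere S, so the sign is −
λ: split at 3 digits → 084° and 44.4888′; 84 + 44.4888/60 = 84.7414800
E → positive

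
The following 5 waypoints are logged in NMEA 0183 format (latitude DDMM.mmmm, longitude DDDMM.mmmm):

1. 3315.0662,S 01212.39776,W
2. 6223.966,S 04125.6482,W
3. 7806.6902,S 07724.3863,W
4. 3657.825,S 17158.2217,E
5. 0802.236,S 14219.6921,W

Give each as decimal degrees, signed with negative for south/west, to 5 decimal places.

Point 1:
  Latitude: degrees = first 2 digits = 33, minutes = 15.0662; 33 + 15.0662/60 = 33.251103
  S → negative
  λ: degrees = first 3 digits = 12, minutes = 12.39776; 12 + 12.39776/60 = 12.206629
  hemisphere W, so the sign is −
Point 2:
  Latitude: split at 2 digits → 62° and 23.966′; 62 + 23.966/60 = 62.399433
  S → negative
  Lon: degrees = first 3 digits = 41, minutes = 25.6482; 41 + 25.6482/60 = 41.427470
  W ⇒ negate
Point 3:
  Lat: degrees = first 2 digits = 78, minutes = 6.6902; 78 + 6.6902/60 = 78.111503
  hemisphere S, so the sign is −
  Lon: degrees = first 3 digits = 77, minutes = 24.3863; 77 + 24.3863/60 = 77.406438
  hemisphere W, so the sign is −
Point 4:
  Latitude: degrees = first 2 digits = 36, minutes = 57.825; 36 + 57.825/60 = 36.963750
  hemisphere S, so the sign is −
  Lon: split at 3 digits → 171° and 58.2217′; 171 + 58.2217/60 = 171.970362
  E → positive
Point 5:
  φ: split at 2 digits → 08° and 2.236′; 8 + 2.236/60 = 8.037267
  S ⇒ negate
  λ: degrees = first 3 digits = 142, minutes = 19.6921; 142 + 19.6921/60 = 142.328202
  hemisphere W, so the sign is −

1. -33.25110, -12.20663
2. -62.39943, -41.42747
3. -78.11150, -77.40644
4. -36.96375, 171.97036
5. -8.03727, -142.32820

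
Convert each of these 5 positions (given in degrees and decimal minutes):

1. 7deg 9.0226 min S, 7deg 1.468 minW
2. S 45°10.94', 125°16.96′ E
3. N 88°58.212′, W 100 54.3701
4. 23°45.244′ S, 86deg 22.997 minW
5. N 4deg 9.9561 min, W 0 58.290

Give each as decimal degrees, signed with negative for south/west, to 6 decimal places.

Point 1:
  Latitude: 9.0226′ = 0.150377°; total 7.1503767
  hemisphere S, so the sign is −
  λ: 7 + 1.468/60 = 7.0244667
  W → negative
Point 2:
  Lat: 10.94′ = 0.182333°; total 45.1823333
  S ⇒ negate
  Lon: 16.96′ = 0.282667°; total 125.2826667
  E ⇒ keep positive
Point 3:
  Lat: 58.212′ = 0.970200°; total 88.9702000
  N → positive
  Lon: 54.3701′ = 0.906168°; total 100.9061683
  W → negative
Point 4:
  Lat: 23 + 45.244/60 = 23.7540667
  S → negative
  Lon: 86 + 22.997/60 = 86.3832833
  W → negative
Point 5:
  φ: 4 + 9.9561/60 = 4.1659350
  N ⇒ keep positive
  Longitude: 0 + 58.29/60 = 0.9715000
  hemisphere W, so the sign is −

1. -7.150377, -7.024467
2. -45.182333, 125.282667
3. 88.970200, -100.906168
4. -23.754067, -86.383283
5. 4.165935, -0.971500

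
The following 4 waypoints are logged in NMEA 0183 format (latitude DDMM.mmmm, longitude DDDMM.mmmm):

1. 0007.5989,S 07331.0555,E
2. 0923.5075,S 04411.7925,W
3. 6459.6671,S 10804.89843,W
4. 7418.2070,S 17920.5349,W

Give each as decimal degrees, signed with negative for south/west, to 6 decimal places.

1. -0.126648, 73.517592
2. -9.391792, -44.196542
3. -64.994452, -108.081641
4. -74.303450, -179.342248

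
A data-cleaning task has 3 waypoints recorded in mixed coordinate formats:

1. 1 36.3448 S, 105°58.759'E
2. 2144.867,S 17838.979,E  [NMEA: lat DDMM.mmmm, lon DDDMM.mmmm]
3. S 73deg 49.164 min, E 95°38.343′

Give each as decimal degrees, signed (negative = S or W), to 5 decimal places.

Point 1:
  φ: 36.3448′ = 0.605747°; total 1.605747
  S → negative
  λ: 105 + 58.759/60 = 105.979317
  E ⇒ keep positive
Point 2:
  Lat: degrees = first 2 digits = 21, minutes = 44.867; 21 + 44.867/60 = 21.747783
  S → negative
  Longitude: degrees = first 3 digits = 178, minutes = 38.979; 178 + 38.979/60 = 178.649650
  E ⇒ keep positive
Point 3:
  φ: 73 + 49.164/60 = 73.819400
  hemisphere S, so the sign is −
  Longitude: 38.343′ = 0.639050°; total 95.639050
  E ⇒ keep positive

1. -1.60575, 105.97932
2. -21.74778, 178.64965
3. -73.81940, 95.63905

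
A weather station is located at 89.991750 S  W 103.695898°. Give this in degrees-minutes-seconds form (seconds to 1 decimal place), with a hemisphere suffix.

Lat: 0.991750° → 59.50500′; 0.50500 × 60 = 30.300″
Longitude: 0.695898 × 60 = 41.75388′ → 41′, remainder × 60 = 45.233″

89°59′30.3″ S, 103°41′45.2″ W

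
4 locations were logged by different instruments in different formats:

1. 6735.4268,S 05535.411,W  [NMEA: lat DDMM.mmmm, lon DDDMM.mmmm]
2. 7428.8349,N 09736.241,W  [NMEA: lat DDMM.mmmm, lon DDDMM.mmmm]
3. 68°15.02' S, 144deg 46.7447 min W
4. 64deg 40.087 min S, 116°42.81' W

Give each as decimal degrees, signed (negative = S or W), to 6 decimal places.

1. -67.590447, -55.590183
2. 74.480582, -97.604017
3. -68.250333, -144.779078
4. -64.668117, -116.713500

Point 1:
  Lat: split at 2 digits → 67° and 35.4268′; 67 + 35.4268/60 = 67.5904467
  hemisphere S, so the sign is −
  λ: degrees = first 3 digits = 55, minutes = 35.411; 55 + 35.411/60 = 55.5901833
  W ⇒ negate
Point 2:
  Latitude: split at 2 digits → 74° and 28.8349′; 74 + 28.8349/60 = 74.4805817
  N → positive
  λ: degrees = first 3 digits = 97, minutes = 36.241; 97 + 36.241/60 = 97.6040167
  W ⇒ negate
Point 3:
  Latitude: 68 + 15.02/60 = 68.2503333
  S ⇒ negate
  λ: 46.7447′ = 0.779078°; total 144.7790783
  W ⇒ negate
Point 4:
  φ: 64 + 40.087/60 = 64.6681167
  hemisphere S, so the sign is −
  λ: 116 + 42.81/60 = 116.7135000
  hemisphere W, so the sign is −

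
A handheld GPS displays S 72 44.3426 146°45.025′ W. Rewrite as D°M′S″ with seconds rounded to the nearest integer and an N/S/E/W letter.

72°44′21″ S, 146°45′2″ W

Lat: fractional minutes 0.34260 × 60 = 20.56″
Longitude: 45.02500′ → 45′ and 0.02500 × 60 = 1.50″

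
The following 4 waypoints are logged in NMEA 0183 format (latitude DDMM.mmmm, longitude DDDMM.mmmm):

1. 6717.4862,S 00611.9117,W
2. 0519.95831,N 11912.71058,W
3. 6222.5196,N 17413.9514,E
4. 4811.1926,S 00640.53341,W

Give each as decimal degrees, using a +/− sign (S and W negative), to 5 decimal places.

Point 1:
  Latitude: split at 2 digits → 67° and 17.4862′; 67 + 17.4862/60 = 67.291437
  S → negative
  Longitude: split at 3 digits → 006° and 11.9117′; 6 + 11.9117/60 = 6.198528
  W → negative
Point 2:
  Latitude: degrees = first 2 digits = 5, minutes = 19.95831; 5 + 19.95831/60 = 5.332639
  N ⇒ keep positive
  Lon: degrees = first 3 digits = 119, minutes = 12.71058; 119 + 12.71058/60 = 119.211843
  hemisphere W, so the sign is −
Point 3:
  Lat: split at 2 digits → 62° and 22.5196′; 62 + 22.5196/60 = 62.375327
  N ⇒ keep positive
  λ: degrees = first 3 digits = 174, minutes = 13.9514; 174 + 13.9514/60 = 174.232523
  E ⇒ keep positive
Point 4:
  Lat: degrees = first 2 digits = 48, minutes = 11.1926; 48 + 11.1926/60 = 48.186543
  hemisphere S, so the sign is −
  λ: split at 3 digits → 006° and 40.53341′; 6 + 40.53341/60 = 6.675557
  hemisphere W, so the sign is −

1. -67.29144, -6.19853
2. 5.33264, -119.21184
3. 62.37533, 174.23252
4. -48.18654, -6.67556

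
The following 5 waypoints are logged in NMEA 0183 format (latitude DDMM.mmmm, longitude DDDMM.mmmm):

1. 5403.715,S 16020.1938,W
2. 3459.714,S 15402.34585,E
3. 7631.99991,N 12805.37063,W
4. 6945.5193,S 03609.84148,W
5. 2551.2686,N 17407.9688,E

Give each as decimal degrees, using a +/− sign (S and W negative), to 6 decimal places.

1. -54.061917, -160.336563
2. -34.995233, 154.039098
3. 76.533332, -128.089511
4. -69.758655, -36.164025
5. 25.854477, 174.132813

Point 1:
  Latitude: split at 2 digits → 54° and 3.715′; 54 + 3.715/60 = 54.0619167
  S ⇒ negate
  λ: degrees = first 3 digits = 160, minutes = 20.1938; 160 + 20.1938/60 = 160.3365633
  W ⇒ negate
Point 2:
  φ: degrees = first 2 digits = 34, minutes = 59.714; 34 + 59.714/60 = 34.9952333
  S ⇒ negate
  Longitude: split at 3 digits → 154° and 2.34585′; 154 + 2.34585/60 = 154.0390975
  E → positive
Point 3:
  Lat: split at 2 digits → 76° and 31.99991′; 76 + 31.99991/60 = 76.5333318
  N → positive
  λ: split at 3 digits → 128° and 5.37063′; 128 + 5.37063/60 = 128.0895105
  hemisphere W, so the sign is −
Point 4:
  φ: degrees = first 2 digits = 69, minutes = 45.5193; 69 + 45.5193/60 = 69.7586550
  S → negative
  Lon: degrees = first 3 digits = 36, minutes = 9.84148; 36 + 9.84148/60 = 36.1640247
  hemisphere W, so the sign is −
Point 5:
  φ: degrees = first 2 digits = 25, minutes = 51.2686; 25 + 51.2686/60 = 25.8544767
  N ⇒ keep positive
  Lon: split at 3 digits → 174° and 7.9688′; 174 + 7.9688/60 = 174.1328133
  E ⇒ keep positive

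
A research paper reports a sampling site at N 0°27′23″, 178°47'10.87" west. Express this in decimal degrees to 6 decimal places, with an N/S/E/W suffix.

0.456389° N, 178.786353° W

Lat: 27′ + 23″ = 27.38333′; 0 + 27.38333/60 = 0.4563889
Longitude: 178 + 47/60 + 10.87/3600 = 178.7863528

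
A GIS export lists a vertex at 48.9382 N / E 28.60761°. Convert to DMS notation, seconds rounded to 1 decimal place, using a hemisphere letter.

48°56′17.5″ N, 28°36′27.4″ E

Lat: 0.938200° → 56.29200′; 0.29200 × 60 = 17.520″
Longitude: 0.607610 × 60 = 36.45660′ → 36′, remainder × 60 = 27.396″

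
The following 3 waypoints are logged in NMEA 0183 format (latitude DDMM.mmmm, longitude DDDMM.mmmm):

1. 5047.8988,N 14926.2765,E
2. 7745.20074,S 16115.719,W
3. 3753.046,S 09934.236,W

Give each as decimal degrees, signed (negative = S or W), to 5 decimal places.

1. 50.79831, 149.43794
2. -77.75335, -161.26198
3. -37.88410, -99.57060

Point 1:
  Latitude: degrees = first 2 digits = 50, minutes = 47.8988; 50 + 47.8988/60 = 50.798313
  N ⇒ keep positive
  Lon: split at 3 digits → 149° and 26.2765′; 149 + 26.2765/60 = 149.437942
  E → positive
Point 2:
  φ: degrees = first 2 digits = 77, minutes = 45.20074; 77 + 45.20074/60 = 77.753346
  S → negative
  λ: split at 3 digits → 161° and 15.719′; 161 + 15.719/60 = 161.261983
  W ⇒ negate
Point 3:
  Latitude: split at 2 digits → 37° and 53.046′; 37 + 53.046/60 = 37.884100
  hemisphere S, so the sign is −
  Longitude: split at 3 digits → 099° and 34.236′; 99 + 34.236/60 = 99.570600
  hemisphere W, so the sign is −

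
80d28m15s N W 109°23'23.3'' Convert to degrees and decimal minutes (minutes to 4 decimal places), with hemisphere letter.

80° 28.2500′ N, 109° 23.3883′ W

Lat: seconds/60 = 0.25000; minutes = 28 + 0.25000 = 28.250000
Lon: seconds/60 = 0.38833; minutes = 23 + 0.38833 = 23.388333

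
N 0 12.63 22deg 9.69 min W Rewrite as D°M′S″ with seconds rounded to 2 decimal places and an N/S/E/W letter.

0°12′37.80″ N, 22°09′41.40″ W

Lat: fractional minutes 0.63000 × 60 = 37.8000″
λ: 9.69000′ → 9′ and 0.69000 × 60 = 41.4000″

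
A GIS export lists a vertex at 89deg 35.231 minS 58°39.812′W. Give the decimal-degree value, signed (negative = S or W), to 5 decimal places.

-89.58718, -58.66353

Latitude: 89 + 35.231/60 = 89.587183
S → negative
λ: 39.812′ = 0.663533°; total 58.663533
W ⇒ negate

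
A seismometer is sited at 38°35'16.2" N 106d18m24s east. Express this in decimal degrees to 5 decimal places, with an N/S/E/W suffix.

38.58783° N, 106.30667° E

Latitude: 35′ + 16.2″ = 35.27000′; 38 + 35.27000/60 = 38.587833
λ: 106° + 18/60 + 24/3600 = 106 + 0.300000 + 0.006667 = 106.306667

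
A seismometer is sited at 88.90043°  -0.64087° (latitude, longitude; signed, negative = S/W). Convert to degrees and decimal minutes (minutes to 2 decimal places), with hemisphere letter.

Lat: 88° + 0.900430 × 60 = 88° 54.0258′
Longitude is negative → W; |value| = 0.640870
Longitude: fractional part 0.640870 → 38.4522 minutes

88° 54.03′ N, 0° 38.45′ W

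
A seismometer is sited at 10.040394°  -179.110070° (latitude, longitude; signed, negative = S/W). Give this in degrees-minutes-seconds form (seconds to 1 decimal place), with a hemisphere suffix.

Lat: whole degrees 10; 2.42364′ → 2′ and 25.418″
Longitude is negative → W; |value| = 179.110070
λ: 0.110070 × 60 = 6.60420′ → 6′, remainder × 60 = 36.252″

10°02′25.4″ N, 179°06′36.3″ W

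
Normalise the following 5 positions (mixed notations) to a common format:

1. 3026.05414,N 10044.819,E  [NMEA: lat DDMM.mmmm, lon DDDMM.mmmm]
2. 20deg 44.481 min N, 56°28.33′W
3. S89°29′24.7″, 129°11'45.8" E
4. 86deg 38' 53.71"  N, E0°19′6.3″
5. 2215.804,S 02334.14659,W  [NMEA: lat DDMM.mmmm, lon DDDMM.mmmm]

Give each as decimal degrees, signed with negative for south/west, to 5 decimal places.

Point 1:
  Lat: degrees = first 2 digits = 30, minutes = 26.05414; 30 + 26.05414/60 = 30.434236
  N → positive
  λ: degrees = first 3 digits = 100, minutes = 44.819; 100 + 44.819/60 = 100.746983
  E → positive
Point 2:
  Latitude: 20 + 44.481/60 = 20.741350
  N ⇒ keep positive
  λ: 56 + 28.33/60 = 56.472167
  W → negative
Point 3:
  Latitude: 89° + 29/60 + 24.7/3600 = 89 + 0.483333 + 0.006861 = 89.490194
  hemisphere S, so the sign is −
  λ: 129° + 11/60 + 45.8/3600 = 129 + 0.183333 + 0.012722 = 129.196056
  E → positive
Point 4:
  φ: 86° + 38/60 + 53.71/3600 = 86 + 0.633333 + 0.014919 = 86.648253
  N ⇒ keep positive
  λ: 19′ + 6.3″ = 19.10500′; 0 + 19.10500/60 = 0.318417
  E ⇒ keep positive
Point 5:
  φ: split at 2 digits → 22° and 15.804′; 22 + 15.804/60 = 22.263400
  S ⇒ negate
  Lon: degrees = first 3 digits = 23, minutes = 34.14659; 23 + 34.14659/60 = 23.569110
  W ⇒ negate

1. 30.43424, 100.74698
2. 20.74135, -56.47217
3. -89.49019, 129.19606
4. 86.64825, 0.31842
5. -22.26340, -23.56911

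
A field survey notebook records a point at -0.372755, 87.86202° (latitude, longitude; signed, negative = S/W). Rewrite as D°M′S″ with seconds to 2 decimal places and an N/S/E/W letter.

0°22′21.92″ S, 87°51′43.27″ E

Latitude is negative → S; |value| = 0.372755
Lat: 0.372755 × 60 = 22.36530′ → 22′, remainder × 60 = 21.9180″
λ: 0.862020 × 60 = 51.72120′ → 51′, remainder × 60 = 43.2720″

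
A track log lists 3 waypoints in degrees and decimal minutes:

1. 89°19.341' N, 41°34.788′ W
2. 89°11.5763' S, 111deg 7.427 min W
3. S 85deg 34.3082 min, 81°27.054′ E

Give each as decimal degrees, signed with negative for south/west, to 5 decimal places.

Point 1:
  φ: 19.341′ = 0.322350°; total 89.322350
  N ⇒ keep positive
  λ: 34.788′ = 0.579800°; total 41.579800
  W ⇒ negate
Point 2:
  Lat: 11.5763′ = 0.192938°; total 89.192938
  hemisphere S, so the sign is −
  Lon: 7.427′ = 0.123783°; total 111.123783
  hemisphere W, so the sign is −
Point 3:
  Lat: 34.3082′ = 0.571803°; total 85.571803
  S ⇒ negate
  Lon: 27.054′ = 0.450900°; total 81.450900
  E ⇒ keep positive

1. 89.32235, -41.57980
2. -89.19294, -111.12378
3. -85.57180, 81.45090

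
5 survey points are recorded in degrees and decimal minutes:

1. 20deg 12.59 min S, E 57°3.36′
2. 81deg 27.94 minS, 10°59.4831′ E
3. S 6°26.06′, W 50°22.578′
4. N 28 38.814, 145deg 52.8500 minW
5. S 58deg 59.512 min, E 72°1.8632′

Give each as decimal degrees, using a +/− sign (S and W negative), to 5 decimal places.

Point 1:
  φ: 12.59′ = 0.209833°; total 20.209833
  S ⇒ negate
  Longitude: 3.36′ = 0.056000°; total 57.056000
  E ⇒ keep positive
Point 2:
  Lat: 27.94′ = 0.465667°; total 81.465667
  S ⇒ negate
  λ: 10 + 59.4831/60 = 10.991385
  E ⇒ keep positive
Point 3:
  φ: 26.06′ = 0.434333°; total 6.434333
  hemisphere S, so the sign is −
  Longitude: 22.578′ = 0.376300°; total 50.376300
  hemisphere W, so the sign is −
Point 4:
  Lat: 28 + 38.814/60 = 28.646900
  N ⇒ keep positive
  λ: 145 + 52.85/60 = 145.880833
  hemisphere W, so the sign is −
Point 5:
  Lat: 58 + 59.512/60 = 58.991867
  hemisphere S, so the sign is −
  Lon: 72 + 1.8632/60 = 72.031053
  E → positive

1. -20.20983, 57.05600
2. -81.46567, 10.99139
3. -6.43433, -50.37630
4. 28.64690, -145.88083
5. -58.99187, 72.03105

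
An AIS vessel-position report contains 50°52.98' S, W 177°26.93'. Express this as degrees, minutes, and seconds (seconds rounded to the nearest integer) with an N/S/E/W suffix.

50°52′59″ S, 177°26′56″ W

Lat: fractional minutes 0.98000 × 60 = 58.80″
Longitude: 26.93000′ → 26′ and 0.93000 × 60 = 55.80″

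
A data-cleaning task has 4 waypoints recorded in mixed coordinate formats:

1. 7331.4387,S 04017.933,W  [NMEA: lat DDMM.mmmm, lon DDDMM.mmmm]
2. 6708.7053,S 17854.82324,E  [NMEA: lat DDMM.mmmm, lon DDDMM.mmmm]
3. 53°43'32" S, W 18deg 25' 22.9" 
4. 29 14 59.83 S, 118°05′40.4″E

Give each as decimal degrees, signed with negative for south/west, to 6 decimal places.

Point 1:
  Lat: degrees = first 2 digits = 73, minutes = 31.4387; 73 + 31.4387/60 = 73.5239783
  S ⇒ negate
  Lon: degrees = first 3 digits = 40, minutes = 17.933; 40 + 17.933/60 = 40.2988833
  W ⇒ negate
Point 2:
  Latitude: degrees = first 2 digits = 67, minutes = 8.7053; 67 + 8.7053/60 = 67.1450883
  S ⇒ negate
  λ: split at 3 digits → 178° and 54.82324′; 178 + 54.82324/60 = 178.9137207
  E → positive
Point 3:
  Latitude: 53° + 43/60 + 32/3600 = 53 + 0.716667 + 0.008889 = 53.7255556
  S ⇒ negate
  Lon: 18 + 25/60 + 22.9/3600 = 18.4230278
  W → negative
Point 4:
  Latitude: 29 + 14/60 + 59.83/3600 = 29.2499528
  hemisphere S, so the sign is −
  λ: 5′ + 40.4″ = 5.67333′; 118 + 5.67333/60 = 118.0945556
  E ⇒ keep positive

1. -73.523978, -40.298883
2. -67.145088, 178.913721
3. -53.725556, -18.423028
4. -29.249953, 118.094556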